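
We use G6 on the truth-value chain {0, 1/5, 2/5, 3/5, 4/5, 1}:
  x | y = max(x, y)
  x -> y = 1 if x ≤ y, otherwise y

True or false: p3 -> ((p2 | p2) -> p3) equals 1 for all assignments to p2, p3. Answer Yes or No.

Yes

At p2 = 3/5, p3 = 4/5, for instance:
p2 | p2 = 3/5 | 3/5 = 3/5
(p2 | p2) -> p3 = 3/5 -> 4/5 = 1
p3 -> ((p2 | p2) -> p3) = 4/5 -> 1 = 1
and checking the remaining 35 assignments likewise gives ≥ 1 in every case.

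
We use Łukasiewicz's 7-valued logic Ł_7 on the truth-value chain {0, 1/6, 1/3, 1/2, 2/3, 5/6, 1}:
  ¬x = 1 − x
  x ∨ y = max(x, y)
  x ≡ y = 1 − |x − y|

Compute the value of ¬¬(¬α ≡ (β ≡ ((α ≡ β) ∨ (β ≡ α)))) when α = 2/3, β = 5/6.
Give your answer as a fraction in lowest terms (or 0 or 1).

1/3

¬α = ¬2/3 = 1/3
α ≡ β = 2/3 ≡ 5/6 = 5/6
β ≡ α = 5/6 ≡ 2/3 = 5/6
(α ≡ β) ∨ (β ≡ α) = 5/6 ∨ 5/6 = 5/6
β ≡ ((α ≡ β) ∨ (β ≡ α)) = 5/6 ≡ 5/6 = 1
¬α ≡ (β ≡ ((α ≡ β) ∨ (β ≡ α))) = 1/3 ≡ 1 = 1/3
¬(¬α ≡ (β ≡ ((α ≡ β) ∨ (β ≡ α)))) = ¬1/3 = 2/3
¬¬(¬α ≡ (β ≡ ((α ≡ β) ∨ (β ≡ α)))) = ¬2/3 = 1/3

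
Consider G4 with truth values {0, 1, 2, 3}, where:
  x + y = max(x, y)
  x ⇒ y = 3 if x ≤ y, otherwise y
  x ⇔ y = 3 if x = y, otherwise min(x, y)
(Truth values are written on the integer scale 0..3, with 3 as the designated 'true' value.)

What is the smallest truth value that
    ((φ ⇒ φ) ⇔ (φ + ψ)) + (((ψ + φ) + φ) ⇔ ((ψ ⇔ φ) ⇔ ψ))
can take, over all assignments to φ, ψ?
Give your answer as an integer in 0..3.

Take φ = 0, ψ = 1:
φ ⇒ φ = 0 ⇒ 0 = 3
φ + ψ = 0 + 1 = 1
(φ ⇒ φ) ⇔ (φ + ψ) = 3 ⇔ 1 = 1
ψ + φ = 1 + 0 = 1
(ψ + φ) + φ = 1 + 0 = 1
ψ ⇔ φ = 1 ⇔ 0 = 0
(ψ ⇔ φ) ⇔ ψ = 0 ⇔ 1 = 0
((ψ + φ) + φ) ⇔ ((ψ ⇔ φ) ⇔ ψ) = 1 ⇔ 0 = 0
((φ ⇒ φ) ⇔ (φ + ψ)) + (((ψ + φ) + φ) ⇔ ((ψ ⇔ φ) ⇔ ψ)) = 1 + 0 = 1
No assignment yields a value below 1, so this is the minimum.

1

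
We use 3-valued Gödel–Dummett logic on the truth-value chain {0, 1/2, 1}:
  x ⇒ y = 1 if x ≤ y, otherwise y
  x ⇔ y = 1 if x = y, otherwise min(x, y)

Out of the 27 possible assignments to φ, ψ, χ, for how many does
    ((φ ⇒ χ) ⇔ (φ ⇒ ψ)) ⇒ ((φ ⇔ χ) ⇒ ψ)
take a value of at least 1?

value 1: 24 assignments (counts)
value 1/2: 2 assignments
value 0: 1 assignment
So 24 of the 27 assignments meet the threshold.

24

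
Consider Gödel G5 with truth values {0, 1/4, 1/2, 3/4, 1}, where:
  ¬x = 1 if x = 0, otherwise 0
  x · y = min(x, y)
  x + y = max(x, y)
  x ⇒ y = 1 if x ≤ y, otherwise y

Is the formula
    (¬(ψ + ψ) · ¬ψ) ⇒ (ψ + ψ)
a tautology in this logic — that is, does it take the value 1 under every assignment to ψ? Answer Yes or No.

No

Counterexample: take ψ = 0.
ψ + ψ = 0 + 0 = 0
¬(ψ + ψ) = ¬0 = 1
¬ψ = ¬0 = 1
¬(ψ + ψ) · ¬ψ = 1 · 1 = 1
ψ + ψ = 0 + 0 = 0
(¬(ψ + ψ) · ¬ψ) ⇒ (ψ + ψ) = 1 ⇒ 0 = 0
This gives 0 ≠ 1.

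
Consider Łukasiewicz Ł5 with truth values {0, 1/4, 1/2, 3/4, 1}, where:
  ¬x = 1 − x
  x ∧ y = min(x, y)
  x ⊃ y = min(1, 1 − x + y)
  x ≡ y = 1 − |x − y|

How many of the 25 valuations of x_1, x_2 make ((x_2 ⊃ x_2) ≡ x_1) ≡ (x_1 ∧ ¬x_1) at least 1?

value 1: 15 assignments (counts)
value 1/2: 5 assignments
value 0: 5 assignments
So 15 of the 25 assignments meet the threshold.

15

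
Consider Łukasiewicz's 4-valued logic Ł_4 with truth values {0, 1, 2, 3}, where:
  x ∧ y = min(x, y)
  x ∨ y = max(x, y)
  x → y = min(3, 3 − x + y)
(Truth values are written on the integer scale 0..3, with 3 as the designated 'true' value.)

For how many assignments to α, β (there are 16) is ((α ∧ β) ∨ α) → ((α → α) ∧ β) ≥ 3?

α = 0, β = 0 ↦ 3  ≥
α = 0, β = 1 ↦ 3  ≥
α = 0, β = 2 ↦ 3  ≥
α = 0, β = 3 ↦ 3  ≥
α = 1, β = 0 ↦ 2  <
α = 1, β = 1 ↦ 3  ≥
α = 1, β = 2 ↦ 3  ≥
α = 1, β = 3 ↦ 3  ≥
α = 2, β = 0 ↦ 1  <
α = 2, β = 1 ↦ 2  <
α = 2, β = 2 ↦ 3  ≥
α = 2, β = 3 ↦ 3  ≥
α = 3, β = 0 ↦ 0  <
α = 3, β = 1 ↦ 1  <
α = 3, β = 2 ↦ 2  <
α = 3, β = 3 ↦ 3  ≥
So 10 of the 16 assignments meet the threshold.

10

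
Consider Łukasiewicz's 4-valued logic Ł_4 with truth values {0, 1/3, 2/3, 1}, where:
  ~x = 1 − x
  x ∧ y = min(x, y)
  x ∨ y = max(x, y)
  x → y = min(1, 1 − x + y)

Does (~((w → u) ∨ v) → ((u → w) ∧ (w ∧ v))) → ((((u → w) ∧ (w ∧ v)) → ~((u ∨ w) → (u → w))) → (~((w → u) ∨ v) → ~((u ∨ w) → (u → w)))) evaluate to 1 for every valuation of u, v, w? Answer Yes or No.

Yes

At u = 0, v = 1/3, w = 2/3, for instance:
w → u = 2/3 → 0 = 1/3
(w → u) ∨ v = 1/3 ∨ 1/3 = 1/3
~((w → u) ∨ v) = ~1/3 = 2/3
u → w = 0 → 2/3 = 1
w ∧ v = 2/3 ∧ 1/3 = 1/3
(u → w) ∧ (w ∧ v) = 1 ∧ 1/3 = 1/3
~((w → u) ∨ v) → ((u → w) ∧ (w ∧ v)) = 2/3 → 1/3 = 2/3
u ∨ w = 0 ∨ 2/3 = 2/3
u → w = 0 → 2/3 = 1
(u ∨ w) → (u → w) = 2/3 → 1 = 1
~((u ∨ w) → (u → w)) = ~1 = 0
((u → w) ∧ (w ∧ v)) → ~((u ∨ w) → (u → w)) = 1/3 → 0 = 2/3
~((w → u) ∨ v) → ~((u ∨ w) → (u → w)) = 2/3 → 0 = 1/3
(((u → w) ∧ (w ∧ v)) → ~((u ∨ w) → (u → w))) → (~((w → u) ∨ v) → ~((u ∨ w) → (u → w))) = 2/3 → 1/3 = 2/3
(~((w → u) ∨ v) → ((u → w) ∧ (w ∧ v))) → ((((u → w) ∧ (w ∧ v)) → ~((u ∨ w) → (u → w))) → (~((w → u) ∨ v) → ~((u ∨ w) → (u → w)))) = 2/3 → 2/3 = 1
and checking the remaining 63 assignments likewise gives ≥ 1 in every case.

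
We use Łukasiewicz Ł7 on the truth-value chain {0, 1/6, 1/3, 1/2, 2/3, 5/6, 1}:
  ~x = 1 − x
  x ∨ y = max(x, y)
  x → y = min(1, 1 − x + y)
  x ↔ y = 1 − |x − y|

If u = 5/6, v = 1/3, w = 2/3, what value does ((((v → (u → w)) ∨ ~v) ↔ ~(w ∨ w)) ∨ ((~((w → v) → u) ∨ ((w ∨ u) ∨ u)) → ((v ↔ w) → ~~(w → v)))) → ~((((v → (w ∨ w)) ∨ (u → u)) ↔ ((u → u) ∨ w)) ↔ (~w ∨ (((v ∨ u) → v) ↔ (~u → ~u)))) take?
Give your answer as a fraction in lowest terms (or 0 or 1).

u → w = 5/6 → 2/3 = 5/6
v → (u → w) = 1/3 → 5/6 = 1
~v = ~1/3 = 2/3
(v → (u → w)) ∨ ~v = 1 ∨ 2/3 = 1
w ∨ w = 2/3 ∨ 2/3 = 2/3
~(w ∨ w) = ~2/3 = 1/3
((v → (u → w)) ∨ ~v) ↔ ~(w ∨ w) = 1 ↔ 1/3 = 1/3
w → v = 2/3 → 1/3 = 2/3
(w → v) → u = 2/3 → 5/6 = 1
~((w → v) → u) = ~1 = 0
w ∨ u = 2/3 ∨ 5/6 = 5/6
(w ∨ u) ∨ u = 5/6 ∨ 5/6 = 5/6
~((w → v) → u) ∨ ((w ∨ u) ∨ u) = 0 ∨ 5/6 = 5/6
v ↔ w = 1/3 ↔ 2/3 = 2/3
w → v = 2/3 → 1/3 = 2/3
~(w → v) = ~2/3 = 1/3
~~(w → v) = ~1/3 = 2/3
(v ↔ w) → ~~(w → v) = 2/3 → 2/3 = 1
(~((w → v) → u) ∨ ((w ∨ u) ∨ u)) → ((v ↔ w) → ~~(w → v)) = 5/6 → 1 = 1
(((v → (u → w)) ∨ ~v) ↔ ~(w ∨ w)) ∨ ((~((w → v) → u) ∨ ((w ∨ u) ∨ u)) → ((v ↔ w) → ~~(w → v))) = 1/3 ∨ 1 = 1
w ∨ w = 2/3 ∨ 2/3 = 2/3
v → (w ∨ w) = 1/3 → 2/3 = 1
u → u = 5/6 → 5/6 = 1
(v → (w ∨ w)) ∨ (u → u) = 1 ∨ 1 = 1
u → u = 5/6 → 5/6 = 1
(u → u) ∨ w = 1 ∨ 2/3 = 1
((v → (w ∨ w)) ∨ (u → u)) ↔ ((u → u) ∨ w) = 1 ↔ 1 = 1
~w = ~2/3 = 1/3
v ∨ u = 1/3 ∨ 5/6 = 5/6
(v ∨ u) → v = 5/6 → 1/3 = 1/2
~u = ~5/6 = 1/6
~u = ~5/6 = 1/6
~u → ~u = 1/6 → 1/6 = 1
((v ∨ u) → v) ↔ (~u → ~u) = 1/2 ↔ 1 = 1/2
~w ∨ (((v ∨ u) → v) ↔ (~u → ~u)) = 1/3 ∨ 1/2 = 1/2
(((v → (w ∨ w)) ∨ (u → u)) ↔ ((u → u) ∨ w)) ↔ (~w ∨ (((v ∨ u) → v) ↔ (~u → ~u))) = 1 ↔ 1/2 = 1/2
~((((v → (w ∨ w)) ∨ (u → u)) ↔ ((u → u) ∨ w)) ↔ (~w ∨ (((v ∨ u) → v) ↔ (~u → ~u)))) = ~1/2 = 1/2
((((v → (u → w)) ∨ ~v) ↔ ~(w ∨ w)) ∨ ((~((w → v) → u) ∨ ((w ∨ u) ∨ u)) → ((v ↔ w) → ~~(w → v)))) → ~((((v → (w ∨ w)) ∨ (u → u)) ↔ ((u → u) ∨ w)) ↔ (~w ∨ (((v ∨ u) → v) ↔ (~u → ~u)))) = 1 → 1/2 = 1/2

1/2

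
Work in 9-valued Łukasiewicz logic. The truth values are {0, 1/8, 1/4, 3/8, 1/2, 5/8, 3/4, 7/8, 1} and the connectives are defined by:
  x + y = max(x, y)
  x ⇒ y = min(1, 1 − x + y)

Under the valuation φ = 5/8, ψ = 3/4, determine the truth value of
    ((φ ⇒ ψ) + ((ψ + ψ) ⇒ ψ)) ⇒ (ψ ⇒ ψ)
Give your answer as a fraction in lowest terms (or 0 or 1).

φ ⇒ ψ = 5/8 ⇒ 3/4 = 1
ψ + ψ = 3/4 + 3/4 = 3/4
(ψ + ψ) ⇒ ψ = 3/4 ⇒ 3/4 = 1
(φ ⇒ ψ) + ((ψ + ψ) ⇒ ψ) = 1 + 1 = 1
ψ ⇒ ψ = 3/4 ⇒ 3/4 = 1
((φ ⇒ ψ) + ((ψ + ψ) ⇒ ψ)) ⇒ (ψ ⇒ ψ) = 1 ⇒ 1 = 1

1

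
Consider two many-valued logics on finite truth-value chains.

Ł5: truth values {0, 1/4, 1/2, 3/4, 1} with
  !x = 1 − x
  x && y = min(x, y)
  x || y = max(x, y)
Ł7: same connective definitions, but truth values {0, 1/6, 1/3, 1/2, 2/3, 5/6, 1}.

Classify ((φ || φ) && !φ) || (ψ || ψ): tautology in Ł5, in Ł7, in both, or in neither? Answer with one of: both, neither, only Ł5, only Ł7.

In Ł5: at φ = 0, ψ = 0 the value is 0 — not a tautology.
In Ł7: at φ = 0, ψ = 0 the value is 0 — not a tautology.

neither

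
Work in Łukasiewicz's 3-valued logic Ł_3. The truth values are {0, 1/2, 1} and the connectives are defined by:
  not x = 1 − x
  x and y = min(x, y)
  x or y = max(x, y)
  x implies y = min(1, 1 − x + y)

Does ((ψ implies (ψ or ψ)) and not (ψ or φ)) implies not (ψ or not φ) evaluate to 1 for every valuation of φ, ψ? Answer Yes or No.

Counterexample: take φ = 0, ψ = 0.
ψ or ψ = 0 or 0 = 0
ψ implies (ψ or ψ) = 0 implies 0 = 1
ψ or φ = 0 or 0 = 0
not (ψ or φ) = not 0 = 1
(ψ implies (ψ or ψ)) and not (ψ or φ) = 1 and 1 = 1
not φ = not 0 = 1
ψ or not φ = 0 or 1 = 1
not (ψ or not φ) = not 1 = 0
((ψ implies (ψ or ψ)) and not (ψ or φ)) implies not (ψ or not φ) = 1 implies 0 = 0
This gives 0 ≠ 1.

No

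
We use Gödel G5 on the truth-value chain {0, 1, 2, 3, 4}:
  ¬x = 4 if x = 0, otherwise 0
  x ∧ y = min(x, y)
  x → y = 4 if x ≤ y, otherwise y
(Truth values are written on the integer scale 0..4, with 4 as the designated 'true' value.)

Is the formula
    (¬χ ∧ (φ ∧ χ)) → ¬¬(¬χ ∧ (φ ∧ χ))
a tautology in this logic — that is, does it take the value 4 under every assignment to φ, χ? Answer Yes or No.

At φ = 3, χ = 0, for instance:
¬χ = ¬0 = 4
φ ∧ χ = 3 ∧ 0 = 0
¬χ ∧ (φ ∧ χ) = 4 ∧ 0 = 0
¬(¬χ ∧ (φ ∧ χ)) = ¬0 = 4
¬¬(¬χ ∧ (φ ∧ χ)) = ¬4 = 0
(¬χ ∧ (φ ∧ χ)) → ¬¬(¬χ ∧ (φ ∧ χ)) = 0 → 0 = 4
and checking the remaining 24 assignments likewise gives ≥ 4 in every case.

Yes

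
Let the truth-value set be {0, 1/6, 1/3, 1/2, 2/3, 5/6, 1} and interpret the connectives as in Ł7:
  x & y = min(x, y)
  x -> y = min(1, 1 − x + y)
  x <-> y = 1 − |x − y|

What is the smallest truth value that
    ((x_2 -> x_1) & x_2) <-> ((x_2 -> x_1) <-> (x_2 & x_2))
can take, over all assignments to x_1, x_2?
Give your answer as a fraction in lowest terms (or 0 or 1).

1/2

Take x_1 = 0, x_2 = 1/2:
x_2 -> x_1 = 1/2 -> 0 = 1/2
(x_2 -> x_1) & x_2 = 1/2 & 1/2 = 1/2
x_2 -> x_1 = 1/2 -> 0 = 1/2
x_2 & x_2 = 1/2 & 1/2 = 1/2
(x_2 -> x_1) <-> (x_2 & x_2) = 1/2 <-> 1/2 = 1
((x_2 -> x_1) & x_2) <-> ((x_2 -> x_1) <-> (x_2 & x_2)) = 1/2 <-> 1 = 1/2
No assignment yields a value below 1/2, so this is the minimum.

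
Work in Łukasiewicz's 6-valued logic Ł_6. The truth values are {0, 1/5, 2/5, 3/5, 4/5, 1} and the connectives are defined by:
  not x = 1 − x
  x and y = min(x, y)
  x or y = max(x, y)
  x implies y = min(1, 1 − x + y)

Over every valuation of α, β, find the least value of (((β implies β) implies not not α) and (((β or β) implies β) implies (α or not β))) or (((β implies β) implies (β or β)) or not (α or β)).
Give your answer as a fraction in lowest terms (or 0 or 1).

3/5

Take α = 0, β = 2/5:
β implies β = 2/5 implies 2/5 = 1
not α = not 0 = 1
not not α = not 1 = 0
(β implies β) implies not not α = 1 implies 0 = 0
β or β = 2/5 or 2/5 = 2/5
(β or β) implies β = 2/5 implies 2/5 = 1
not β = not 2/5 = 3/5
α or not β = 0 or 3/5 = 3/5
((β or β) implies β) implies (α or not β) = 1 implies 3/5 = 3/5
((β implies β) implies not not α) and (((β or β) implies β) implies (α or not β)) = 0 and 3/5 = 0
β implies β = 2/5 implies 2/5 = 1
β or β = 2/5 or 2/5 = 2/5
(β implies β) implies (β or β) = 1 implies 2/5 = 2/5
α or β = 0 or 2/5 = 2/5
not (α or β) = not 2/5 = 3/5
((β implies β) implies (β or β)) or not (α or β) = 2/5 or 3/5 = 3/5
(((β implies β) implies not not α) and (((β or β) implies β) implies (α or not β))) or (((β implies β) implies (β or β)) or not (α or β)) = 0 or 3/5 = 3/5
No assignment yields a value below 3/5, so this is the minimum.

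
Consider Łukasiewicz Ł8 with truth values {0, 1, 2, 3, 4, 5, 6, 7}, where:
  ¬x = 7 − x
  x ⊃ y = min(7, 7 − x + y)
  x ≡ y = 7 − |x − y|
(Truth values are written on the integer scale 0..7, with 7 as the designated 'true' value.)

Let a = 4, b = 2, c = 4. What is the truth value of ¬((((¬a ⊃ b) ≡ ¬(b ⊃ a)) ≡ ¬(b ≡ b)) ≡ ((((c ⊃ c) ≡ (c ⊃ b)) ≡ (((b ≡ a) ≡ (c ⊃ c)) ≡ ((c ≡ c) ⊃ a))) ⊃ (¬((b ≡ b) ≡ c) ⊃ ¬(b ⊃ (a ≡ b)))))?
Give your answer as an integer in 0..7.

¬a = ¬4 = 3
¬a ⊃ b = 3 ⊃ 2 = 6
b ⊃ a = 2 ⊃ 4 = 7
¬(b ⊃ a) = ¬7 = 0
(¬a ⊃ b) ≡ ¬(b ⊃ a) = 6 ≡ 0 = 1
b ≡ b = 2 ≡ 2 = 7
¬(b ≡ b) = ¬7 = 0
((¬a ⊃ b) ≡ ¬(b ⊃ a)) ≡ ¬(b ≡ b) = 1 ≡ 0 = 6
c ⊃ c = 4 ⊃ 4 = 7
c ⊃ b = 4 ⊃ 2 = 5
(c ⊃ c) ≡ (c ⊃ b) = 7 ≡ 5 = 5
b ≡ a = 2 ≡ 4 = 5
c ⊃ c = 4 ⊃ 4 = 7
(b ≡ a) ≡ (c ⊃ c) = 5 ≡ 7 = 5
c ≡ c = 4 ≡ 4 = 7
(c ≡ c) ⊃ a = 7 ⊃ 4 = 4
((b ≡ a) ≡ (c ⊃ c)) ≡ ((c ≡ c) ⊃ a) = 5 ≡ 4 = 6
((c ⊃ c) ≡ (c ⊃ b)) ≡ (((b ≡ a) ≡ (c ⊃ c)) ≡ ((c ≡ c) ⊃ a)) = 5 ≡ 6 = 6
b ≡ b = 2 ≡ 2 = 7
(b ≡ b) ≡ c = 7 ≡ 4 = 4
¬((b ≡ b) ≡ c) = ¬4 = 3
a ≡ b = 4 ≡ 2 = 5
b ⊃ (a ≡ b) = 2 ⊃ 5 = 7
¬(b ⊃ (a ≡ b)) = ¬7 = 0
¬((b ≡ b) ≡ c) ⊃ ¬(b ⊃ (a ≡ b)) = 3 ⊃ 0 = 4
(((c ⊃ c) ≡ (c ⊃ b)) ≡ (((b ≡ a) ≡ (c ⊃ c)) ≡ ((c ≡ c) ⊃ a))) ⊃ (¬((b ≡ b) ≡ c) ⊃ ¬(b ⊃ (a ≡ b))) = 6 ⊃ 4 = 5
(((¬a ⊃ b) ≡ ¬(b ⊃ a)) ≡ ¬(b ≡ b)) ≡ ((((c ⊃ c) ≡ (c ⊃ b)) ≡ (((b ≡ a) ≡ (c ⊃ c)) ≡ ((c ≡ c) ⊃ a))) ⊃ (¬((b ≡ b) ≡ c) ⊃ ¬(b ⊃ (a ≡ b)))) = 6 ≡ 5 = 6
¬((((¬a ⊃ b) ≡ ¬(b ⊃ a)) ≡ ¬(b ≡ b)) ≡ ((((c ⊃ c) ≡ (c ⊃ b)) ≡ (((b ≡ a) ≡ (c ⊃ c)) ≡ ((c ≡ c) ⊃ a))) ⊃ (¬((b ≡ b) ≡ c) ⊃ ¬(b ⊃ (a ≡ b))))) = ¬6 = 1

1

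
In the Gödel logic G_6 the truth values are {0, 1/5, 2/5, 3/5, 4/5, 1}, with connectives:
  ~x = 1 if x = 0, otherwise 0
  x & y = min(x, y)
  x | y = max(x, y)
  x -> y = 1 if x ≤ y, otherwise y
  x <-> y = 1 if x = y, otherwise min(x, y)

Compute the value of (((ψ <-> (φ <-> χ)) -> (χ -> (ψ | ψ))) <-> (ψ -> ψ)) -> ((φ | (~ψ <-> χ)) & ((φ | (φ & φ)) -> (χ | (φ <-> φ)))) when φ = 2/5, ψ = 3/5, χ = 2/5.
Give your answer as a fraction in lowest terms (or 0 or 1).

2/5

φ <-> χ = 2/5 <-> 2/5 = 1
ψ <-> (φ <-> χ) = 3/5 <-> 1 = 3/5
ψ | ψ = 3/5 | 3/5 = 3/5
χ -> (ψ | ψ) = 2/5 -> 3/5 = 1
(ψ <-> (φ <-> χ)) -> (χ -> (ψ | ψ)) = 3/5 -> 1 = 1
ψ -> ψ = 3/5 -> 3/5 = 1
((ψ <-> (φ <-> χ)) -> (χ -> (ψ | ψ))) <-> (ψ -> ψ) = 1 <-> 1 = 1
~ψ = ~3/5 = 0
~ψ <-> χ = 0 <-> 2/5 = 0
φ | (~ψ <-> χ) = 2/5 | 0 = 2/5
φ & φ = 2/5 & 2/5 = 2/5
φ | (φ & φ) = 2/5 | 2/5 = 2/5
φ <-> φ = 2/5 <-> 2/5 = 1
χ | (φ <-> φ) = 2/5 | 1 = 1
(φ | (φ & φ)) -> (χ | (φ <-> φ)) = 2/5 -> 1 = 1
(φ | (~ψ <-> χ)) & ((φ | (φ & φ)) -> (χ | (φ <-> φ))) = 2/5 & 1 = 2/5
(((ψ <-> (φ <-> χ)) -> (χ -> (ψ | ψ))) <-> (ψ -> ψ)) -> ((φ | (~ψ <-> χ)) & ((φ | (φ & φ)) -> (χ | (φ <-> φ)))) = 1 -> 2/5 = 2/5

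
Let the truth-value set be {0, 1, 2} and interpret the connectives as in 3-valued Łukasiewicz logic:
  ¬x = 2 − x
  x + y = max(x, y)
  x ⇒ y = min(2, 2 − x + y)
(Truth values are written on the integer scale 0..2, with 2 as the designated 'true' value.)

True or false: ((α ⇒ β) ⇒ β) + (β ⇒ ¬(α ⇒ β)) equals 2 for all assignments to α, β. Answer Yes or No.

Counterexample: take α = 0, β = 1.
α ⇒ β = 0 ⇒ 1 = 2
(α ⇒ β) ⇒ β = 2 ⇒ 1 = 1
α ⇒ β = 0 ⇒ 1 = 2
¬(α ⇒ β) = ¬2 = 0
β ⇒ ¬(α ⇒ β) = 1 ⇒ 0 = 1
((α ⇒ β) ⇒ β) + (β ⇒ ¬(α ⇒ β)) = 1 + 1 = 1
This gives 1 ≠ 2.

No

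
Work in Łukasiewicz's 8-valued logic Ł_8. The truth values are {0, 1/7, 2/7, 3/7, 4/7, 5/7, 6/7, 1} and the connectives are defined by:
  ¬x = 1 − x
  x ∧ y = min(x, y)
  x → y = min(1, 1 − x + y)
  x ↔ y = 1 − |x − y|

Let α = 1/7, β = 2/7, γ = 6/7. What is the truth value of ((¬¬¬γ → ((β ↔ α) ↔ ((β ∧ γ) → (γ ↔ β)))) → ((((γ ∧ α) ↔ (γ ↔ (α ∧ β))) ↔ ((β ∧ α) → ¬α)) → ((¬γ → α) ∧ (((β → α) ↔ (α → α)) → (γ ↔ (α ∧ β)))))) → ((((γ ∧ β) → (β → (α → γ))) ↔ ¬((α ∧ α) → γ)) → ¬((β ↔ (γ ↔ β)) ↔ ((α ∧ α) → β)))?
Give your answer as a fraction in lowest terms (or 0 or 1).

1

¬γ = ¬6/7 = 1/7
¬¬γ = ¬1/7 = 6/7
¬¬¬γ = ¬6/7 = 1/7
β ↔ α = 2/7 ↔ 1/7 = 6/7
β ∧ γ = 2/7 ∧ 6/7 = 2/7
γ ↔ β = 6/7 ↔ 2/7 = 3/7
(β ∧ γ) → (γ ↔ β) = 2/7 → 3/7 = 1
(β ↔ α) ↔ ((β ∧ γ) → (γ ↔ β)) = 6/7 ↔ 1 = 6/7
¬¬¬γ → ((β ↔ α) ↔ ((β ∧ γ) → (γ ↔ β))) = 1/7 → 6/7 = 1
γ ∧ α = 6/7 ∧ 1/7 = 1/7
α ∧ β = 1/7 ∧ 2/7 = 1/7
γ ↔ (α ∧ β) = 6/7 ↔ 1/7 = 2/7
(γ ∧ α) ↔ (γ ↔ (α ∧ β)) = 1/7 ↔ 2/7 = 6/7
β ∧ α = 2/7 ∧ 1/7 = 1/7
¬α = ¬1/7 = 6/7
(β ∧ α) → ¬α = 1/7 → 6/7 = 1
((γ ∧ α) ↔ (γ ↔ (α ∧ β))) ↔ ((β ∧ α) → ¬α) = 6/7 ↔ 1 = 6/7
¬γ = ¬6/7 = 1/7
¬γ → α = 1/7 → 1/7 = 1
β → α = 2/7 → 1/7 = 6/7
α → α = 1/7 → 1/7 = 1
(β → α) ↔ (α → α) = 6/7 ↔ 1 = 6/7
α ∧ β = 1/7 ∧ 2/7 = 1/7
γ ↔ (α ∧ β) = 6/7 ↔ 1/7 = 2/7
((β → α) ↔ (α → α)) → (γ ↔ (α ∧ β)) = 6/7 → 2/7 = 3/7
(¬γ → α) ∧ (((β → α) ↔ (α → α)) → (γ ↔ (α ∧ β))) = 1 ∧ 3/7 = 3/7
(((γ ∧ α) ↔ (γ ↔ (α ∧ β))) ↔ ((β ∧ α) → ¬α)) → ((¬γ → α) ∧ (((β → α) ↔ (α → α)) → (γ ↔ (α ∧ β)))) = 6/7 → 3/7 = 4/7
(¬¬¬γ → ((β ↔ α) ↔ ((β ∧ γ) → (γ ↔ β)))) → ((((γ ∧ α) ↔ (γ ↔ (α ∧ β))) ↔ ((β ∧ α) → ¬α)) → ((¬γ → α) ∧ (((β → α) ↔ (α → α)) → (γ ↔ (α ∧ β))))) = 1 → 4/7 = 4/7
γ ∧ β = 6/7 ∧ 2/7 = 2/7
α → γ = 1/7 → 6/7 = 1
β → (α → γ) = 2/7 → 1 = 1
(γ ∧ β) → (β → (α → γ)) = 2/7 → 1 = 1
α ∧ α = 1/7 ∧ 1/7 = 1/7
(α ∧ α) → γ = 1/7 → 6/7 = 1
¬((α ∧ α) → γ) = ¬1 = 0
((γ ∧ β) → (β → (α → γ))) ↔ ¬((α ∧ α) → γ) = 1 ↔ 0 = 0
γ ↔ β = 6/7 ↔ 2/7 = 3/7
β ↔ (γ ↔ β) = 2/7 ↔ 3/7 = 6/7
α ∧ α = 1/7 ∧ 1/7 = 1/7
(α ∧ α) → β = 1/7 → 2/7 = 1
(β ↔ (γ ↔ β)) ↔ ((α ∧ α) → β) = 6/7 ↔ 1 = 6/7
¬((β ↔ (γ ↔ β)) ↔ ((α ∧ α) → β)) = ¬6/7 = 1/7
(((γ ∧ β) → (β → (α → γ))) ↔ ¬((α ∧ α) → γ)) → ¬((β ↔ (γ ↔ β)) ↔ ((α ∧ α) → β)) = 0 → 1/7 = 1
((¬¬¬γ → ((β ↔ α) ↔ ((β ∧ γ) → (γ ↔ β)))) → ((((γ ∧ α) ↔ (γ ↔ (α ∧ β))) ↔ ((β ∧ α) → ¬α)) → ((¬γ → α) ∧ (((β → α) ↔ (α → α)) → (γ ↔ (α ∧ β)))))) → ((((γ ∧ β) → (β → (α → γ))) ↔ ¬((α ∧ α) → γ)) → ¬((β ↔ (γ ↔ β)) ↔ ((α ∧ α) → β))) = 4/7 → 1 = 1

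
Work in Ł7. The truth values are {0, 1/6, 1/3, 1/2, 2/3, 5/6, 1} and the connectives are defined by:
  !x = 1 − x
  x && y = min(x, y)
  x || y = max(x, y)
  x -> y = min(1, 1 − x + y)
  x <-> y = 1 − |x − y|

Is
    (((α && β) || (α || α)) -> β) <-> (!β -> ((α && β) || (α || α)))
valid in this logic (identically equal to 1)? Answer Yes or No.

Counterexample: take α = 0, β = 0.
α && β = 0 && 0 = 0
α || α = 0 || 0 = 0
(α && β) || (α || α) = 0 || 0 = 0
((α && β) || (α || α)) -> β = 0 -> 0 = 1
!β = !0 = 1
α && β = 0 && 0 = 0
α || α = 0 || 0 = 0
(α && β) || (α || α) = 0 || 0 = 0
!β -> ((α && β) || (α || α)) = 1 -> 0 = 0
(((α && β) || (α || α)) -> β) <-> (!β -> ((α && β) || (α || α))) = 1 <-> 0 = 0
This gives 0 ≠ 1.

No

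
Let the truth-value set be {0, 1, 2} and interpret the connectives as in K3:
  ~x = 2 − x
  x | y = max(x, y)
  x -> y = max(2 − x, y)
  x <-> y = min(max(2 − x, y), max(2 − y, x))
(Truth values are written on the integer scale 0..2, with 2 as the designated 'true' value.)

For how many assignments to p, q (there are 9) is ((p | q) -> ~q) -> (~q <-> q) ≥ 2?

p = 0, q = 0 ↦ 0  <
p = 0, q = 1 ↦ 1  <
p = 0, q = 2 ↦ 2  ≥
p = 1, q = 0 ↦ 0  <
p = 1, q = 1 ↦ 1  <
p = 1, q = 2 ↦ 2  ≥
p = 2, q = 0 ↦ 0  <
p = 2, q = 1 ↦ 1  <
p = 2, q = 2 ↦ 2  ≥
So 3 of the 9 assignments meet the threshold.

3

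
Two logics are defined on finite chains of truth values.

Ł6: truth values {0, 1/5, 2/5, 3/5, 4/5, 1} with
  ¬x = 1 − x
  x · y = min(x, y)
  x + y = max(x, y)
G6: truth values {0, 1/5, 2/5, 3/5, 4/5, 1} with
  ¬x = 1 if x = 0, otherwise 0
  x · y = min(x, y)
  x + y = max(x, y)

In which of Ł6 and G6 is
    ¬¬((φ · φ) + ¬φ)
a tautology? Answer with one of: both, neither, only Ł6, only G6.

only G6

In Ł6: at φ = 1/5 the value is 4/5 — not a tautology.
In G6: every assignment gives 1 — tautology.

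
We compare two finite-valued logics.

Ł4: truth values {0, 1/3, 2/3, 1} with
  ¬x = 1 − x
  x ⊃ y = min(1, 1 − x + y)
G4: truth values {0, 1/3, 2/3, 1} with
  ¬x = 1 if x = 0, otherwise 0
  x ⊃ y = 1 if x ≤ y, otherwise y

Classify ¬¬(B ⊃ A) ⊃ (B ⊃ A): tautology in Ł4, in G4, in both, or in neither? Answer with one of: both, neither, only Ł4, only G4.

In Ł4: every assignment gives 1 — tautology.
In G4: at A = 1/3, B = 2/3 the value is 1/3 — not a tautology.

only Ł4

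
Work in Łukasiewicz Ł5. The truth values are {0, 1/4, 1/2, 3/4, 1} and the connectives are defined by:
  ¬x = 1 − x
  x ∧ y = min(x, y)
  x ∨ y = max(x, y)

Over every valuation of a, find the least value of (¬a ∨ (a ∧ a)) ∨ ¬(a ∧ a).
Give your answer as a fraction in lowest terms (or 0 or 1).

1/2

Take a = 1/2:
¬a = ¬1/2 = 1/2
a ∧ a = 1/2 ∧ 1/2 = 1/2
¬a ∨ (a ∧ a) = 1/2 ∨ 1/2 = 1/2
a ∧ a = 1/2 ∧ 1/2 = 1/2
¬(a ∧ a) = ¬1/2 = 1/2
(¬a ∨ (a ∧ a)) ∨ ¬(a ∧ a) = 1/2 ∨ 1/2 = 1/2
No assignment yields a value below 1/2, so this is the minimum.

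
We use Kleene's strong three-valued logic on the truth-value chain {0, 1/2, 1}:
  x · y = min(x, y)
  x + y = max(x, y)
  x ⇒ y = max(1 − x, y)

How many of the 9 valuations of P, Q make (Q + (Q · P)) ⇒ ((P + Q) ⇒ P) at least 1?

P = 0, Q = 0 ↦ 1  ≥
P = 0, Q = 1/2 ↦ 1/2  <
P = 0, Q = 1 ↦ 0  <
P = 1/2, Q = 0 ↦ 1  ≥
P = 1/2, Q = 1/2 ↦ 1/2  <
P = 1/2, Q = 1 ↦ 1/2  <
P = 1, Q = 0 ↦ 1  ≥
P = 1, Q = 1/2 ↦ 1  ≥
P = 1, Q = 1 ↦ 1  ≥
So 5 of the 9 assignments meet the threshold.

5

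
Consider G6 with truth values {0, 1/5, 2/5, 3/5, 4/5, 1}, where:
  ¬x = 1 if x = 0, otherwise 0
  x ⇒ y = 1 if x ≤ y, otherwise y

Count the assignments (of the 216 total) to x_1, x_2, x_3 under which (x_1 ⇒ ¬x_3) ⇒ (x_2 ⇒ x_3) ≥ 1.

value 1: 176 assignments (counts)
value 4/5: 1 assignment
value 3/5: 2 assignments
value 2/5: 3 assignments
value 1/5: 4 assignments
value 0: 30 assignments
So 176 of the 216 assignments meet the threshold.

176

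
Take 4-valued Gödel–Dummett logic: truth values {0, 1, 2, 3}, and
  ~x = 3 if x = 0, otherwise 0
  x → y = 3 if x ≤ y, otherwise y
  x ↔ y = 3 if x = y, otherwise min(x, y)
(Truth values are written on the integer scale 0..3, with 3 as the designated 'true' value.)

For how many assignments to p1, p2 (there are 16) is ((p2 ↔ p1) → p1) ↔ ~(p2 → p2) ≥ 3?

1

p1 = 0, p2 = 0 ↦ 3  ≥
p1 = 0, p2 = 1 ↦ 0  <
p1 = 0, p2 = 2 ↦ 0  <
p1 = 0, p2 = 3 ↦ 0  <
p1 = 1, p2 = 0 ↦ 0  <
p1 = 1, p2 = 1 ↦ 0  <
p1 = 1, p2 = 2 ↦ 0  <
p1 = 1, p2 = 3 ↦ 0  <
p1 = 2, p2 = 0 ↦ 0  <
p1 = 2, p2 = 1 ↦ 0  <
p1 = 2, p2 = 2 ↦ 0  <
p1 = 2, p2 = 3 ↦ 0  <
p1 = 3, p2 = 0 ↦ 0  <
p1 = 3, p2 = 1 ↦ 0  <
p1 = 3, p2 = 2 ↦ 0  <
p1 = 3, p2 = 3 ↦ 0  <
So 1 of the 16 assignments meets the threshold.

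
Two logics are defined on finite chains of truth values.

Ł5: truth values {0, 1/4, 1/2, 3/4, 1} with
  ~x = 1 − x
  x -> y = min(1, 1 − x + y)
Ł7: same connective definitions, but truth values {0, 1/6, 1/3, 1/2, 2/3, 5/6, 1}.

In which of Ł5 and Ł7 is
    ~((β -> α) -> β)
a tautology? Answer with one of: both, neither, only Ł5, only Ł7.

In Ł5: at α = 0, β = 1/4 the value is 1/2 — not a tautology.
In Ł7: at α = 0, β = 1/6 the value is 2/3 — not a tautology.

neither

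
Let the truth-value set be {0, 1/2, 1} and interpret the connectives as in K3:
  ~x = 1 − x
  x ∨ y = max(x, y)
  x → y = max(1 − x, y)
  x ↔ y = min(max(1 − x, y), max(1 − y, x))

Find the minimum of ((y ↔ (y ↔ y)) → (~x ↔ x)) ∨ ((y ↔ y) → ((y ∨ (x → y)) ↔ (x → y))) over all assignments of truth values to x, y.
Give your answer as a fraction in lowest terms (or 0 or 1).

Take x = 1/2, y = 1/2:
y ↔ y = 1/2 ↔ 1/2 = 1/2
y ↔ (y ↔ y) = 1/2 ↔ 1/2 = 1/2
~x = ~1/2 = 1/2
~x ↔ x = 1/2 ↔ 1/2 = 1/2
(y ↔ (y ↔ y)) → (~x ↔ x) = 1/2 → 1/2 = 1/2
y ↔ y = 1/2 ↔ 1/2 = 1/2
x → y = 1/2 → 1/2 = 1/2
y ∨ (x → y) = 1/2 ∨ 1/2 = 1/2
x → y = 1/2 → 1/2 = 1/2
(y ∨ (x → y)) ↔ (x → y) = 1/2 ↔ 1/2 = 1/2
(y ↔ y) → ((y ∨ (x → y)) ↔ (x → y)) = 1/2 → 1/2 = 1/2
((y ↔ (y ↔ y)) → (~x ↔ x)) ∨ ((y ↔ y) → ((y ∨ (x → y)) ↔ (x → y))) = 1/2 ∨ 1/2 = 1/2
No assignment yields a value below 1/2, so this is the minimum.

1/2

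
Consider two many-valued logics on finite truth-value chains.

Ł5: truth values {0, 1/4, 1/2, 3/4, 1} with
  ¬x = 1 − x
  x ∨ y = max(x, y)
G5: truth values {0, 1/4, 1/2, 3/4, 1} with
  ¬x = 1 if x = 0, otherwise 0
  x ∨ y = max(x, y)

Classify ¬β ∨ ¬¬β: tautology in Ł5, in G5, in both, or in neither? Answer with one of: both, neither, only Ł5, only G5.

In Ł5: at β = 1/4 the value is 3/4 — not a tautology.
In G5: every assignment gives 1 — tautology.

only G5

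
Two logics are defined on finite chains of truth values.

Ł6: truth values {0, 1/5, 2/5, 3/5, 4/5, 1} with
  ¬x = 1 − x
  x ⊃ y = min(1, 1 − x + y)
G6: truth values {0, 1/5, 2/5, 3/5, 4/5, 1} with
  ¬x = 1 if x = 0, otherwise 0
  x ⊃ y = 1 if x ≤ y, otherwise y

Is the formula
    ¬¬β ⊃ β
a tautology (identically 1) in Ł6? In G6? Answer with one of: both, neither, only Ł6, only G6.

In Ł6: every assignment gives 1 — tautology.
In G6: at β = 1/5 the value is 1/5 — not a tautology.

only Ł6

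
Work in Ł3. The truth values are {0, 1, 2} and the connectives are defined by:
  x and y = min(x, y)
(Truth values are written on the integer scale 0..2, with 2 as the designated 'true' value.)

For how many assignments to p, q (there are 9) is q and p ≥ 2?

1

p = 0, q = 0 ↦ 0  <
p = 0, q = 1 ↦ 0  <
p = 0, q = 2 ↦ 0  <
p = 1, q = 0 ↦ 0  <
p = 1, q = 1 ↦ 1  <
p = 1, q = 2 ↦ 1  <
p = 2, q = 0 ↦ 0  <
p = 2, q = 1 ↦ 1  <
p = 2, q = 2 ↦ 2  ≥
So 1 of the 9 assignments meets the threshold.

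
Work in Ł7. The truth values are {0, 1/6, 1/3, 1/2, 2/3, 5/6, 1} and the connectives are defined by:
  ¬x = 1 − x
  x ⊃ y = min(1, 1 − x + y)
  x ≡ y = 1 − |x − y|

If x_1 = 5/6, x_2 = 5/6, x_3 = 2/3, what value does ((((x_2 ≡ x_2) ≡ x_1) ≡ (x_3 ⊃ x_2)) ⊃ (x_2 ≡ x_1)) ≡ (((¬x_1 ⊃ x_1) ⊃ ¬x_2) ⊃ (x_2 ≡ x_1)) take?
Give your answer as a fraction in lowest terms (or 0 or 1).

1

x_2 ≡ x_2 = 5/6 ≡ 5/6 = 1
(x_2 ≡ x_2) ≡ x_1 = 1 ≡ 5/6 = 5/6
x_3 ⊃ x_2 = 2/3 ⊃ 5/6 = 1
((x_2 ≡ x_2) ≡ x_1) ≡ (x_3 ⊃ x_2) = 5/6 ≡ 1 = 5/6
x_2 ≡ x_1 = 5/6 ≡ 5/6 = 1
(((x_2 ≡ x_2) ≡ x_1) ≡ (x_3 ⊃ x_2)) ⊃ (x_2 ≡ x_1) = 5/6 ⊃ 1 = 1
¬x_1 = ¬5/6 = 1/6
¬x_1 ⊃ x_1 = 1/6 ⊃ 5/6 = 1
¬x_2 = ¬5/6 = 1/6
(¬x_1 ⊃ x_1) ⊃ ¬x_2 = 1 ⊃ 1/6 = 1/6
x_2 ≡ x_1 = 5/6 ≡ 5/6 = 1
((¬x_1 ⊃ x_1) ⊃ ¬x_2) ⊃ (x_2 ≡ x_1) = 1/6 ⊃ 1 = 1
((((x_2 ≡ x_2) ≡ x_1) ≡ (x_3 ⊃ x_2)) ⊃ (x_2 ≡ x_1)) ≡ (((¬x_1 ⊃ x_1) ⊃ ¬x_2) ⊃ (x_2 ≡ x_1)) = 1 ≡ 1 = 1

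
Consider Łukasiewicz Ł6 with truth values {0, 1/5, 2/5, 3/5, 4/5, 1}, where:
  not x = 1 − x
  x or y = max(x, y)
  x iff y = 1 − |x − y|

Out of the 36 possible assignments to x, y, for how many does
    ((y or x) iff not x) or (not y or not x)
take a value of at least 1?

13

value 1: 13 assignments (counts)
value 4/5: 12 assignments
value 3/5: 4 assignments
value 2/5: 4 assignments
value 1/5: 2 assignments
value 0: 1 assignment
So 13 of the 36 assignments meet the threshold.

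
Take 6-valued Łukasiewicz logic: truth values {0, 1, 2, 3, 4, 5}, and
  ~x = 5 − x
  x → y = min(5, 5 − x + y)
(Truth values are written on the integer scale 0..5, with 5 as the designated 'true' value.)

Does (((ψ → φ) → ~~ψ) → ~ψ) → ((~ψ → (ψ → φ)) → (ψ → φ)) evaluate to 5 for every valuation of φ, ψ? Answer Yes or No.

No

Counterexample: take φ = 0, ψ = 1.
ψ → φ = 1 → 0 = 4
~ψ = ~1 = 4
~~ψ = ~4 = 1
(ψ → φ) → ~~ψ = 4 → 1 = 2
~ψ = ~1 = 4
((ψ → φ) → ~~ψ) → ~ψ = 2 → 4 = 5
~ψ = ~1 = 4
ψ → φ = 1 → 0 = 4
~ψ → (ψ → φ) = 4 → 4 = 5
ψ → φ = 1 → 0 = 4
(~ψ → (ψ → φ)) → (ψ → φ) = 5 → 4 = 4
(((ψ → φ) → ~~ψ) → ~ψ) → ((~ψ → (ψ → φ)) → (ψ → φ)) = 5 → 4 = 4
This gives 4 ≠ 5.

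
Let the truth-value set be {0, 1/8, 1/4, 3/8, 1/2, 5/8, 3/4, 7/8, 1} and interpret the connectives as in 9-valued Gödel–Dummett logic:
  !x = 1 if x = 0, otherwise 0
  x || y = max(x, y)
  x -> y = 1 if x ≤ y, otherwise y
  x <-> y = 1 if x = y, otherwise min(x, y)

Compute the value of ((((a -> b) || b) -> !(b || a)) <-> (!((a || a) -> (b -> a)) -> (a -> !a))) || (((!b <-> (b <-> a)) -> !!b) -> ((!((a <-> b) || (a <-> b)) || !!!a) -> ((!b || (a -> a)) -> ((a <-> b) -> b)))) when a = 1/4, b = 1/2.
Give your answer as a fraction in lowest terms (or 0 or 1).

a -> b = 1/4 -> 1/2 = 1
(a -> b) || b = 1 || 1/2 = 1
b || a = 1/2 || 1/4 = 1/2
!(b || a) = !1/2 = 0
((a -> b) || b) -> !(b || a) = 1 -> 0 = 0
a || a = 1/4 || 1/4 = 1/4
b -> a = 1/2 -> 1/4 = 1/4
(a || a) -> (b -> a) = 1/4 -> 1/4 = 1
!((a || a) -> (b -> a)) = !1 = 0
!a = !1/4 = 0
a -> !a = 1/4 -> 0 = 0
!((a || a) -> (b -> a)) -> (a -> !a) = 0 -> 0 = 1
(((a -> b) || b) -> !(b || a)) <-> (!((a || a) -> (b -> a)) -> (a -> !a)) = 0 <-> 1 = 0
!b = !1/2 = 0
b <-> a = 1/2 <-> 1/4 = 1/4
!b <-> (b <-> a) = 0 <-> 1/4 = 0
!b = !1/2 = 0
!!b = !0 = 1
(!b <-> (b <-> a)) -> !!b = 0 -> 1 = 1
a <-> b = 1/4 <-> 1/2 = 1/4
a <-> b = 1/4 <-> 1/2 = 1/4
(a <-> b) || (a <-> b) = 1/4 || 1/4 = 1/4
!((a <-> b) || (a <-> b)) = !1/4 = 0
!a = !1/4 = 0
!!a = !0 = 1
!!!a = !1 = 0
!((a <-> b) || (a <-> b)) || !!!a = 0 || 0 = 0
!b = !1/2 = 0
a -> a = 1/4 -> 1/4 = 1
!b || (a -> a) = 0 || 1 = 1
a <-> b = 1/4 <-> 1/2 = 1/4
(a <-> b) -> b = 1/4 -> 1/2 = 1
(!b || (a -> a)) -> ((a <-> b) -> b) = 1 -> 1 = 1
(!((a <-> b) || (a <-> b)) || !!!a) -> ((!b || (a -> a)) -> ((a <-> b) -> b)) = 0 -> 1 = 1
((!b <-> (b <-> a)) -> !!b) -> ((!((a <-> b) || (a <-> b)) || !!!a) -> ((!b || (a -> a)) -> ((a <-> b) -> b))) = 1 -> 1 = 1
((((a -> b) || b) -> !(b || a)) <-> (!((a || a) -> (b -> a)) -> (a -> !a))) || (((!b <-> (b <-> a)) -> !!b) -> ((!((a <-> b) || (a <-> b)) || !!!a) -> ((!b || (a -> a)) -> ((a <-> b) -> b)))) = 0 || 1 = 1

1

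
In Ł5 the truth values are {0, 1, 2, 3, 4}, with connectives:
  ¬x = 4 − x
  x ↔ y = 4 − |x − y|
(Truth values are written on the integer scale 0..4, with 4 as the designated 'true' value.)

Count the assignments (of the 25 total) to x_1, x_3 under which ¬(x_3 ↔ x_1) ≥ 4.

value 4: 2 assignments (counts)
value 3: 4 assignments
value 2: 6 assignments
value 1: 8 assignments
value 0: 5 assignments
So 2 of the 25 assignments meet the threshold.

2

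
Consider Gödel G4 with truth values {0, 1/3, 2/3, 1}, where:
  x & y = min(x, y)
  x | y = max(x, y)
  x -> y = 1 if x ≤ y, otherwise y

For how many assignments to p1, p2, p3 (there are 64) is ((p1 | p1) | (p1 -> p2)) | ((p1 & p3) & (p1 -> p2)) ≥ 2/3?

60

value 1: 52 assignments (counts)
value 2/3: 8 assignments (counts)
value 1/3: 4 assignments
So 60 of the 64 assignments meet the threshold.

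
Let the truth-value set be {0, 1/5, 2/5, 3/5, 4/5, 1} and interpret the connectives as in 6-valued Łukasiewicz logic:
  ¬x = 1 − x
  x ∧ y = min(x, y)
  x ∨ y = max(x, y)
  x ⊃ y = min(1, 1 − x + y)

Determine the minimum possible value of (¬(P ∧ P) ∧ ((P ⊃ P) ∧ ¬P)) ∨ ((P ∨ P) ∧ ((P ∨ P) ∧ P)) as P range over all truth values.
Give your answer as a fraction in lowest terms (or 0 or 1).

3/5

Take P = 2/5:
P ∧ P = 2/5 ∧ 2/5 = 2/5
¬(P ∧ P) = ¬2/5 = 3/5
P ⊃ P = 2/5 ⊃ 2/5 = 1
¬P = ¬2/5 = 3/5
(P ⊃ P) ∧ ¬P = 1 ∧ 3/5 = 3/5
¬(P ∧ P) ∧ ((P ⊃ P) ∧ ¬P) = 3/5 ∧ 3/5 = 3/5
P ∨ P = 2/5 ∨ 2/5 = 2/5
P ∨ P = 2/5 ∨ 2/5 = 2/5
(P ∨ P) ∧ P = 2/5 ∧ 2/5 = 2/5
(P ∨ P) ∧ ((P ∨ P) ∧ P) = 2/5 ∧ 2/5 = 2/5
(¬(P ∧ P) ∧ ((P ⊃ P) ∧ ¬P)) ∨ ((P ∨ P) ∧ ((P ∨ P) ∧ P)) = 3/5 ∨ 2/5 = 3/5
No assignment yields a value below 3/5, so this is the minimum.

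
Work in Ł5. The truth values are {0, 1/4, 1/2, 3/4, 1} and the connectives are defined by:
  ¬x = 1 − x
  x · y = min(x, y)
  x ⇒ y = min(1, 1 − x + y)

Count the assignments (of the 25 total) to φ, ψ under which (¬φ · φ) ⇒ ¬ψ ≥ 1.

value 1: 21 assignments (counts)
value 3/4: 3 assignments
value 1/2: 1 assignment
So 21 of the 25 assignments meet the threshold.

21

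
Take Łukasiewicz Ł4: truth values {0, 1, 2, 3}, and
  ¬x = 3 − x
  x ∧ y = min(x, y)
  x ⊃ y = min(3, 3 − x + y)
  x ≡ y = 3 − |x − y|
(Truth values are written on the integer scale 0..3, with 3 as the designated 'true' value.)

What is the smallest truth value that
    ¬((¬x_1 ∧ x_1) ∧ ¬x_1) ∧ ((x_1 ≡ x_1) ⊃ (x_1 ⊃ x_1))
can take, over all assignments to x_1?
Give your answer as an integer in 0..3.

Take x_1 = 1:
¬x_1 = ¬1 = 2
¬x_1 ∧ x_1 = 2 ∧ 1 = 1
¬x_1 = ¬1 = 2
(¬x_1 ∧ x_1) ∧ ¬x_1 = 1 ∧ 2 = 1
¬((¬x_1 ∧ x_1) ∧ ¬x_1) = ¬1 = 2
x_1 ≡ x_1 = 1 ≡ 1 = 3
x_1 ⊃ x_1 = 1 ⊃ 1 = 3
(x_1 ≡ x_1) ⊃ (x_1 ⊃ x_1) = 3 ⊃ 3 = 3
¬((¬x_1 ∧ x_1) ∧ ¬x_1) ∧ ((x_1 ≡ x_1) ⊃ (x_1 ⊃ x_1)) = 2 ∧ 3 = 2
No assignment yields a value below 2, so this is the minimum.

2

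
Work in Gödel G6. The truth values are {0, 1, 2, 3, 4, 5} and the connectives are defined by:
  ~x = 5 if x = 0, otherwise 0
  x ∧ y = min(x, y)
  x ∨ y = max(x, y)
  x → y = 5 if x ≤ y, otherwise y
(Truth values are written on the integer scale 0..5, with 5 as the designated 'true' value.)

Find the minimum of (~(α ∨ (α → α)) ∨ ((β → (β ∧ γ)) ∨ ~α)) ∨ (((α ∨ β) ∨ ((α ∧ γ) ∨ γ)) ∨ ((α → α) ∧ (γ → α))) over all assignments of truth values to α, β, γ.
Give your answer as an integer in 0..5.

3

Take α = 1, β = 3, γ = 2:
α → α = 1 → 1 = 5
α ∨ (α → α) = 1 ∨ 5 = 5
~(α ∨ (α → α)) = ~5 = 0
β ∧ γ = 3 ∧ 2 = 2
β → (β ∧ γ) = 3 → 2 = 2
~α = ~1 = 0
(β → (β ∧ γ)) ∨ ~α = 2 ∨ 0 = 2
~(α ∨ (α → α)) ∨ ((β → (β ∧ γ)) ∨ ~α) = 0 ∨ 2 = 2
α ∨ β = 1 ∨ 3 = 3
α ∧ γ = 1 ∧ 2 = 1
(α ∧ γ) ∨ γ = 1 ∨ 2 = 2
(α ∨ β) ∨ ((α ∧ γ) ∨ γ) = 3 ∨ 2 = 3
α → α = 1 → 1 = 5
γ → α = 2 → 1 = 1
(α → α) ∧ (γ → α) = 5 ∧ 1 = 1
((α ∨ β) ∨ ((α ∧ γ) ∨ γ)) ∨ ((α → α) ∧ (γ → α)) = 3 ∨ 1 = 3
(~(α ∨ (α → α)) ∨ ((β → (β ∧ γ)) ∨ ~α)) ∨ (((α ∨ β) ∨ ((α ∧ γ) ∨ γ)) ∨ ((α → α) ∧ (γ → α))) = 2 ∨ 3 = 3
No assignment yields a value below 3, so this is the minimum.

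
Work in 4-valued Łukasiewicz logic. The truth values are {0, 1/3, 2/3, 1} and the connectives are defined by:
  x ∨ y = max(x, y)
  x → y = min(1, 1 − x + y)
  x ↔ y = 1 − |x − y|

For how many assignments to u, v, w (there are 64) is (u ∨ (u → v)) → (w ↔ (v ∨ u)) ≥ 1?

value 1: 22 assignments (counts)
value 2/3: 21 assignments
value 1/3: 13 assignments
value 0: 8 assignments
So 22 of the 64 assignments meet the threshold.

22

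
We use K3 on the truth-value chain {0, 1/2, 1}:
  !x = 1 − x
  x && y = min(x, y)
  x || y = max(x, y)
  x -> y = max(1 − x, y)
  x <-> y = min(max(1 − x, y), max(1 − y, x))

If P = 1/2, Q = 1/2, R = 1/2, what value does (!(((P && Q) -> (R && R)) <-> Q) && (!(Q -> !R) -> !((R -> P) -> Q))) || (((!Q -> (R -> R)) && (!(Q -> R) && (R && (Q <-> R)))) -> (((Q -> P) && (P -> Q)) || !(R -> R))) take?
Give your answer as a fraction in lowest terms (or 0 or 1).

P && Q = 1/2 && 1/2 = 1/2
R && R = 1/2 && 1/2 = 1/2
(P && Q) -> (R && R) = 1/2 -> 1/2 = 1/2
((P && Q) -> (R && R)) <-> Q = 1/2 <-> 1/2 = 1/2
!(((P && Q) -> (R && R)) <-> Q) = !1/2 = 1/2
!R = !1/2 = 1/2
Q -> !R = 1/2 -> 1/2 = 1/2
!(Q -> !R) = !1/2 = 1/2
R -> P = 1/2 -> 1/2 = 1/2
(R -> P) -> Q = 1/2 -> 1/2 = 1/2
!((R -> P) -> Q) = !1/2 = 1/2
!(Q -> !R) -> !((R -> P) -> Q) = 1/2 -> 1/2 = 1/2
!(((P && Q) -> (R && R)) <-> Q) && (!(Q -> !R) -> !((R -> P) -> Q)) = 1/2 && 1/2 = 1/2
!Q = !1/2 = 1/2
R -> R = 1/2 -> 1/2 = 1/2
!Q -> (R -> R) = 1/2 -> 1/2 = 1/2
Q -> R = 1/2 -> 1/2 = 1/2
!(Q -> R) = !1/2 = 1/2
Q <-> R = 1/2 <-> 1/2 = 1/2
R && (Q <-> R) = 1/2 && 1/2 = 1/2
!(Q -> R) && (R && (Q <-> R)) = 1/2 && 1/2 = 1/2
(!Q -> (R -> R)) && (!(Q -> R) && (R && (Q <-> R))) = 1/2 && 1/2 = 1/2
Q -> P = 1/2 -> 1/2 = 1/2
P -> Q = 1/2 -> 1/2 = 1/2
(Q -> P) && (P -> Q) = 1/2 && 1/2 = 1/2
R -> R = 1/2 -> 1/2 = 1/2
!(R -> R) = !1/2 = 1/2
((Q -> P) && (P -> Q)) || !(R -> R) = 1/2 || 1/2 = 1/2
((!Q -> (R -> R)) && (!(Q -> R) && (R && (Q <-> R)))) -> (((Q -> P) && (P -> Q)) || !(R -> R)) = 1/2 -> 1/2 = 1/2
(!(((P && Q) -> (R && R)) <-> Q) && (!(Q -> !R) -> !((R -> P) -> Q))) || (((!Q -> (R -> R)) && (!(Q -> R) && (R && (Q <-> R)))) -> (((Q -> P) && (P -> Q)) || !(R -> R))) = 1/2 || 1/2 = 1/2

1/2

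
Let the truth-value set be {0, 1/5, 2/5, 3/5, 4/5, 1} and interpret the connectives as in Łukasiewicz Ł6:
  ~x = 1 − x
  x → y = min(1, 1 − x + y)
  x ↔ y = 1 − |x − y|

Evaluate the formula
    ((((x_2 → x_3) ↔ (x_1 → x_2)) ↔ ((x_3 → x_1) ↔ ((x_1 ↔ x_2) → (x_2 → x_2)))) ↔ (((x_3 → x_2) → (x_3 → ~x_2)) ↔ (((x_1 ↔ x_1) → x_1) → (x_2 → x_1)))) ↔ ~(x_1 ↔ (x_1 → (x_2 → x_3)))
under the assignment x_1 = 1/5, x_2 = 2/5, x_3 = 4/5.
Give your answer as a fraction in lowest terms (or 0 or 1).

x_2 → x_3 = 2/5 → 4/5 = 1
x_1 → x_2 = 1/5 → 2/5 = 1
(x_2 → x_3) ↔ (x_1 → x_2) = 1 ↔ 1 = 1
x_3 → x_1 = 4/5 → 1/5 = 2/5
x_1 ↔ x_2 = 1/5 ↔ 2/5 = 4/5
x_2 → x_2 = 2/5 → 2/5 = 1
(x_1 ↔ x_2) → (x_2 → x_2) = 4/5 → 1 = 1
(x_3 → x_1) ↔ ((x_1 ↔ x_2) → (x_2 → x_2)) = 2/5 ↔ 1 = 2/5
((x_2 → x_3) ↔ (x_1 → x_2)) ↔ ((x_3 → x_1) ↔ ((x_1 ↔ x_2) → (x_2 → x_2))) = 1 ↔ 2/5 = 2/5
x_3 → x_2 = 4/5 → 2/5 = 3/5
~x_2 = ~2/5 = 3/5
x_3 → ~x_2 = 4/5 → 3/5 = 4/5
(x_3 → x_2) → (x_3 → ~x_2) = 3/5 → 4/5 = 1
x_1 ↔ x_1 = 1/5 ↔ 1/5 = 1
(x_1 ↔ x_1) → x_1 = 1 → 1/5 = 1/5
x_2 → x_1 = 2/5 → 1/5 = 4/5
((x_1 ↔ x_1) → x_1) → (x_2 → x_1) = 1/5 → 4/5 = 1
((x_3 → x_2) → (x_3 → ~x_2)) ↔ (((x_1 ↔ x_1) → x_1) → (x_2 → x_1)) = 1 ↔ 1 = 1
(((x_2 → x_3) ↔ (x_1 → x_2)) ↔ ((x_3 → x_1) ↔ ((x_1 ↔ x_2) → (x_2 → x_2)))) ↔ (((x_3 → x_2) → (x_3 → ~x_2)) ↔ (((x_1 ↔ x_1) → x_1) → (x_2 → x_1))) = 2/5 ↔ 1 = 2/5
x_2 → x_3 = 2/5 → 4/5 = 1
x_1 → (x_2 → x_3) = 1/5 → 1 = 1
x_1 ↔ (x_1 → (x_2 → x_3)) = 1/5 ↔ 1 = 1/5
~(x_1 ↔ (x_1 → (x_2 → x_3))) = ~1/5 = 4/5
((((x_2 → x_3) ↔ (x_1 → x_2)) ↔ ((x_3 → x_1) ↔ ((x_1 ↔ x_2) → (x_2 → x_2)))) ↔ (((x_3 → x_2) → (x_3 → ~x_2)) ↔ (((x_1 ↔ x_1) → x_1) → (x_2 → x_1)))) ↔ ~(x_1 ↔ (x_1 → (x_2 → x_3))) = 2/5 ↔ 4/5 = 3/5

3/5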